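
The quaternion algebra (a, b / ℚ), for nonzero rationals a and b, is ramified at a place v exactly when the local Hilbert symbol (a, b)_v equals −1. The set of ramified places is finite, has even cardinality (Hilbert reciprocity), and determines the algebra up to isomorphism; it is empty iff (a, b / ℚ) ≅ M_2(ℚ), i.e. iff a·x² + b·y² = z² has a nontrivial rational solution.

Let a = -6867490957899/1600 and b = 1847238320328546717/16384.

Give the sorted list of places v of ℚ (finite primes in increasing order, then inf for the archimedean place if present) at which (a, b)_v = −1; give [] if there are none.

Mod squares: a ≡ -3219, b ≡ 795093. Check v ∈ {∞, 2, 3, 5, 11, 13, 17, 19, 29, 37}.
v=13: a=13^2·(≡2), b=13^3·(≡9) mod 13; (2|13)=-1, (9|13)=+1; (−1)^{2·3·6}·(-1)^3·(+1)^2 = -1.
v=19: a=19^2·(≡17), b=19^3·(≡9) mod 19; (17|19)=+1, (9|19)=+1; (−1)^{2·3·9}·(+1)^3·(+1)^2 = +1.
v=29: a=29^1·(≡6), b=29^1·(≡8) mod 29; (6|29)=+1, (8|29)=-1; (−1)^{1·1·14}·(+1)^1·(-1)^1 = -1.
v=2: v_2(a)=-6, v_2(b)=-14; units ≡ 5, 5 (mod 8); ε·ε+αω+βω = 0·0+-6·1+-14·1 ≡ 0  ⇒  (a,b)_2 = +1.
v=37: a=37^1·(≡19), b=37^1·(≡14) mod 37; (19|37)=-1, (14|37)=-1; (−1)^{1·1·18}·(-1)^1·(-1)^1 = +1.
v=17: a=17^2·(≡7), b=17^2·(≡6) mod 17; (7|17)=-1, (6|17)=-1; (−1)^{2·2·8}·(-1)^2·(-1)^2 = +1.
v=3: a=3^1·(≡1), b=3^3·(≡2) mod 3; (1|3)=+1, (2|3)=-1; (−1)^{1·3·1}·(+1)^3·(-1)^1 = +1.
v=∞: -3219 < 0 and 795093 > 0  ⇒  (a,b)_∞ = +1.
v=11: a=11^2·(≡5), b=11^4·(≡6) mod 11; (5|11)=+1, (6|11)=-1; (−1)^{2·4·5}·(+1)^4·(-1)^2 = +1.
v=5: a=5^-2·(≡4), b=5^0·(≡3) mod 5; (4|5)=+1, (3|5)=-1; (−1)^{-2·0·2}·(+1)^0·(-1)^-2 = +1.
(-3219, 795093 / ℚ) ramifies at {13, 29}: a division algebra.

[13, 29]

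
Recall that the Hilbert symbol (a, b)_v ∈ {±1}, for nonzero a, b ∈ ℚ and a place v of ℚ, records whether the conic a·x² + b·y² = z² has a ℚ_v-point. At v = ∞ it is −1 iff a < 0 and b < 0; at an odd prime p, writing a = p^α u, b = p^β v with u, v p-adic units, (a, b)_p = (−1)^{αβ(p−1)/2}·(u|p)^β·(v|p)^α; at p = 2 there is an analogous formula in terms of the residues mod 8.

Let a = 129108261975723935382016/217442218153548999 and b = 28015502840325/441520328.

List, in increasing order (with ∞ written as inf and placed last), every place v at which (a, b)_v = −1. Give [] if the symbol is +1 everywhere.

(a, b) ≡ (6006, 26) mod (ℚ^×)²; places V = {2, 3, 5, 7, 11, 13, 17, 19, 23, 31, 41, ∞}.
(a,b)_17: α=-2, u≡6; β=-2, v≡16 (mod 17); (6|17)=-1, (16|17)=+1; sign (−1)^0·-1^-2·+1^-2 = +1.
(a,b)_2: α=9, β=-3; u≡3, v≡5 (mod 8); ε(u)ε(v)=1·0, αω(v)=9·1, βω(u)=-3·1; sum ≡ 0  ⇒  +1.
(a,b)_7: α=3, u≡2; β=2, v≡6 (mod 7); (2|7)=+1, (6|7)=-1; sign (−1)^0·+1^2·-1^3 = -1.
(a,b)_31: α=2, u≡6; β=2, v≡26 (mod 31); (6|31)=-1, (26|31)=-1; sign (−1)^0·-1^2·-1^2 = +1.
(a,b)_19: α=-4, u≡2; β=-2, v≡4 (mod 19); (2|19)=-1, (4|19)=+1; sign (−1)^0·-1^-2·+1^-4 = +1.
(a,b)_3: α=-1, u≡1; β=2, v≡2 (mod 3); (1|3)=+1, (2|3)=-1; sign (−1)^0·+1^2·-1^-1 = -1.
(a,b)_23: α=-6, u≡18; β=-2, v≡2 (mod 23); (18|23)=+1, (2|23)=+1; sign (−1)^0·+1^-2·+1^-6 = +1.
(a,b)_∞: sgn(6006)=+, sgn(26)=+, so +1.
(a,b)_11: α=5, u≡2; β=2, v≡1 (mod 11); (2|11)=-1, (1|11)=+1; sign (−1)^0·-1^2·+1^5 = +1.
(a,b)_5: α=0, u≡4; β=2, v≡1 (mod 5); (4|5)=+1, (1|5)=+1; sign (−1)^0·+1^2·+1^0 = +1.
(a,b)_41: α=6, u≡33; β=2, v≡28 (mod 41); (33|41)=+1, (28|41)=-1; sign (−1)^0·+1^2·-1^6 = +1.
(a,b)_13: α=-1, u≡2; β=1, v≡5 (mod 13); (2|13)=-1, (5|13)=-1; sign (−1)^0·-1^1·-1^-1 = +1.
(6006, 26 / ℚ) ramifies at {3, 7}: a division algebra.

[3, 7]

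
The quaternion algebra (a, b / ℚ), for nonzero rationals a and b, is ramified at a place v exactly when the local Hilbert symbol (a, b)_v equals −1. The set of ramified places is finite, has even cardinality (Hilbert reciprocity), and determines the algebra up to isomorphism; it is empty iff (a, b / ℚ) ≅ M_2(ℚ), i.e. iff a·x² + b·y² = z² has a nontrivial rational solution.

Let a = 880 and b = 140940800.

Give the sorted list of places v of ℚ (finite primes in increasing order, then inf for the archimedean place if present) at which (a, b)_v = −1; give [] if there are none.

Mod squares: a ≡ 55, b ≡ 182. Check v ∈ {∞, 2, 5, 7, 11, 13}.
v=7: a=7^0·(≡5), b=7^1·(≡6) mod 7; (5|7)=-1, (6|7)=-1; (−1)^{0·1·3}·(-1)^1·(-1)^0 = -1.
v=13: a=13^0·(≡9), b=13^1·(≡3) mod 13; (9|13)=+1, (3|13)=+1; (−1)^{0·1·6}·(+1)^1·(+1)^0 = +1.
v=2: v_2(a)=4, v_2(b)=9; units ≡ 7, 3 (mod 8); ε·ε+αω+βω = 1·1+4·1+9·0 ≡ 1  ⇒  (a,b)_2 = -1.
v=∞: 55 > 0 and 182 > 0  ⇒  (a,b)_∞ = +1.
v=11: a=11^1·(≡3), b=11^2·(≡10) mod 11; (3|11)=+1, (10|11)=-1; (−1)^{1·2·5}·(+1)^2·(-1)^1 = -1.
v=5: a=5^1·(≡1), b=5^2·(≡2) mod 5; (1|5)=+1, (2|5)=-1; (−1)^{1·2·2}·(+1)^2·(-1)^1 = -1.
Ram(55, 182) = {2, 5, 7, 11}; no ℚ_2-point on the conic.

[2, 5, 7, 11]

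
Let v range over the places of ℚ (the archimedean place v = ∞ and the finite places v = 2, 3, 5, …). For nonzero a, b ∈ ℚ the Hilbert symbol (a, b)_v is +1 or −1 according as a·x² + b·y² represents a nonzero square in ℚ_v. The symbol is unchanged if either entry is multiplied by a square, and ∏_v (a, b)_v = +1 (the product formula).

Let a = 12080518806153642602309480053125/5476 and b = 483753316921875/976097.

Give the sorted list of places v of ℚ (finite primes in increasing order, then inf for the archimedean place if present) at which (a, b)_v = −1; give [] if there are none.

(a, b) ≡ (4485, 5107219) mod (ℚ^×)²; places V = {2, 3, 5, 7, 11, 13, 19, 23, 29, 31, 37, ∞}.
(a,b)_∞: sgn(4485)=+, sgn(5107219)=+, so +1.
(a,b)_23: α=3, u≡22; β=-1, v≡10 (mod 23); (22|23)=-1, (10|23)=-1; sign (−1)^1·-1^-1·-1^3 = -1.
(a,b)_3: α=7, u≡1; β=6, v≡1 (mod 3); (1|3)=+1, (1|3)=+1; sign (−1)^0·+1^6·+1^7 = +1.
(a,b)_2: α=-2, β=0; u≡5, v≡3 (mod 8); ε(u)ε(v)=0·1, αω(v)=-2·1, βω(u)=0·1; sum ≡ 0  ⇒  +1.
(a,b)_31: α=0, u≡11; β=-1, v≡6 (mod 31); (11|31)=-1, (6|31)=-1; sign (−1)^0·-1^-1·-1^0 = -1.
(a,b)_11: α=4, u≡7; β=2, v≡7 (mod 11); (7|11)=-1, (7|11)=-1; sign (−1)^0·-1^2·-1^4 = +1.
(a,b)_37: α=-2, u≡20; β=-2, v≡24 (mod 37); (20|37)=-1, (24|37)=-1; sign (−1)^0·-1^-2·-1^-2 = +1.
(a,b)_13: α=3, u≡6; β=1, v≡12 (mod 13); (6|13)=-1, (12|13)=+1; sign (−1)^0·-1^1·+1^3 = -1.
(a,b)_7: α=2, u≡6; β=2, v≡6 (mod 7); (6|7)=-1, (6|7)=-1; sign (−1)^0·-1^2·-1^2 = +1.
(a,b)_29: α=4, u≡26; β=1, v≡7 (mod 29); (26|29)=-1, (7|29)=+1; sign (−1)^0·-1^1·+1^4 = -1.
(a,b)_5: α=5, u≡2; β=6, v≡4 (mod 5); (2|5)=-1, (4|5)=+1; sign (−1)^0·-1^6·+1^5 = +1.
(a,b)_19: α=4, u≡11; β=1, v≡10 (mod 19); (11|19)=+1, (10|19)=-1; sign (−1)^0·+1^1·-1^4 = +1.
Ram(4485, 5107219) = {13, 23, 29, 31}; no ℚ_13-point on the conic.

[13, 23, 29, 31]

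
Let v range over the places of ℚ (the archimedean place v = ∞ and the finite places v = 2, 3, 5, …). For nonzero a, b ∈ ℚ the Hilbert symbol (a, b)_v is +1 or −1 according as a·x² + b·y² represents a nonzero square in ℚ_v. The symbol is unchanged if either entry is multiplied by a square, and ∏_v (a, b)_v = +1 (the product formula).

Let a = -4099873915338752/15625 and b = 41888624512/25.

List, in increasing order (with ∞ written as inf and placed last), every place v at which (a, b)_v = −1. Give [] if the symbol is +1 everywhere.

(a, b) ≡ (-713, 13357342) mod (ℚ^×)²; places V = {2, 5, 7, 17, 19, 23, 29, 31, ∞}.
(a,b)_17: α=2, u≡16; β=1, v≡3 (mod 17); (16|17)=+1, (3|17)=-1; sign (−1)^0·+1^1·-1^2 = +1.
(a,b)_2: α=16, β=7; u≡7, v≡7 (mod 8); ε(u)ε(v)=1·1, αω(v)=16·0, βω(u)=7·0; sum ≡ 1  ⇒  -1.
(a,b)_29: α=2, u≡12; β=1, v≡9 (mod 29); (12|29)=-1, (9|29)=+1; sign (−1)^0·-1^1·+1^2 = -1.
(a,b)_7: α=0, u≡2; β=2, v≡3 (mod 7); (2|7)=+1, (3|7)=-1; sign (−1)^0·+1^2·-1^0 = +1.
(a,b)_23: α=1, u≡21; β=1, v≡16 (mod 23); (21|23)=-1, (16|23)=+1; sign (−1)^1·-1^1·+1^1 = +1.
(a,b)_∞: sgn(-713)=−, sgn(13357342)=+, so +1.
(a,b)_31: α=1, u≡28; β=1, v≡15 (mod 31); (28|31)=+1, (15|31)=-1; sign (−1)^1·+1^1·-1^1 = +1.
(a,b)_19: α=2, u≡1; β=1, v≡3 (mod 19); (1|19)=+1, (3|19)=-1; sign (−1)^0·+1^1·-1^2 = +1.
(a,b)_5: α=-6, u≡3; β=-2, v≡2 (mod 5); (3|5)=-1, (2|5)=-1; sign (−1)^0·-1^-2·-1^-6 = +1.
Ram(-713, 13357342) = {2, 29}; no ℚ_2-point on the conic.

[2, 29]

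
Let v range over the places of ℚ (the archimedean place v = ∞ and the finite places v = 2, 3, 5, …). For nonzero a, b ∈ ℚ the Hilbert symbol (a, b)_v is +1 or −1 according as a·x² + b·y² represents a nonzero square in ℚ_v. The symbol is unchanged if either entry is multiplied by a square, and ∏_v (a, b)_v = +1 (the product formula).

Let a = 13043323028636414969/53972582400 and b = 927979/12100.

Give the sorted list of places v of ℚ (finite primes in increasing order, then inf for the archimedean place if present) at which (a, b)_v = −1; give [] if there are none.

(a, b) ≡ (3689, 19) mod (ℚ^×)²; places V = {2, 3, 5, 7, 11, 13, 17, 19, 31, ∞}.
(a,b)_31: α=1, u≡12; β=0, v≡18 (mod 31); (12|31)=-1, (18|31)=+1; sign (−1)^0·-1^0·+1^1 = +1.
(a,b)_19: α=2, u≡13; β=1, v≡9 (mod 19); (13|19)=-1, (9|19)=+1; sign (−1)^0·-1^1·+1^2 = -1.
(a,b)_7: α=5, u≡4; β=0, v≡6 (mod 7); (4|7)=+1, (6|7)=-1; sign (−1)^0·+1^0·-1^5 = -1.
(a,b)_3: α=-2, u≡2; β=0, v≡1 (mod 3); (2|3)=-1, (1|3)=+1; sign (−1)^0·-1^0·+1^-2 = +1.
(a,b)_11: α=-4, u≡5; β=-2, v≡8 (mod 11); (5|11)=+1, (8|11)=-1; sign (−1)^0·+1^-2·-1^-4 = +1.
(a,b)_5: α=-2, u≡4; β=-2, v≡1 (mod 5); (4|5)=+1, (1|5)=+1; sign (−1)^0·+1^-2·+1^-2 = +1.
(a,b)_17: α=7, u≡16; β=2, v≡9 (mod 17); (16|17)=+1, (9|17)=+1; sign (−1)^0·+1^2·+1^7 = +1.
(a,b)_∞: sgn(3689)=+, sgn(19)=+, so +1.
(a,b)_2: α=-14, β=-2; u≡1, v≡3 (mod 8); ε(u)ε(v)=0·1, αω(v)=-14·1, βω(u)=-2·0; sum ≡ 0  ⇒  +1.
(a,b)_13: α=2, u≡9; β=2, v≡7 (mod 13); (9|13)=+1, (7|13)=-1; sign (−1)^0·+1^2·-1^2 = +1.
|Ram(3689, 19)| = 2, even; anisotropic at {7, 19}.

[7, 19]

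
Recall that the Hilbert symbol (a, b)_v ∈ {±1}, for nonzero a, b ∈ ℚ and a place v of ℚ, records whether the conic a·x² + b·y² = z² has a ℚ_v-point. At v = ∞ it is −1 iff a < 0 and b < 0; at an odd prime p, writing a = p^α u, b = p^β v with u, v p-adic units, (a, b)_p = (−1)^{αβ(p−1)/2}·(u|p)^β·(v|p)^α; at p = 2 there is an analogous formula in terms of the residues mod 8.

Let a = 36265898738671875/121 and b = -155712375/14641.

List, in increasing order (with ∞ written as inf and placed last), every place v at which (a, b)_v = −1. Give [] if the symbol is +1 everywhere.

(a, b) ≡ (91, -455) mod (ℚ^×)²; places V = {2, 3, 5, 7, 11, 13, ∞}.
(a,b)_11: α=-2, u≡9; β=-4, v≡6 (mod 11); (9|11)=+1, (6|11)=-1; sign (−1)^0·+1^-4·-1^-2 = +1.
(a,b)_2: α=0, β=0; u≡3, v≡1 (mod 8); ε(u)ε(v)=1·0, αω(v)=0·0, βω(u)=0·1; sum ≡ 0  ⇒  +1.
(a,b)_3: α=6, u≡1; β=4, v≡1 (mod 3); (1|3)=+1, (1|3)=+1; sign (−1)^0·+1^4·+1^6 = +1.
(a,b)_∞: sgn(91)=+, sgn(-455)=−, so +1.
(a,b)_7: α=3, u≡5; β=1, v≡6 (mod 7); (5|7)=-1, (6|7)=-1; sign (−1)^1·-1^1·-1^3 = -1.
(a,b)_5: α=8, u≡1; β=3, v≡1 (mod 5); (1|5)=+1, (1|5)=+1; sign (−1)^0·+1^3·+1^8 = +1.
(a,b)_13: α=5, u≡11; β=3, v≡9 (mod 13); (11|13)=-1, (9|13)=+1; sign (−1)^0·-1^3·+1^5 = -1.
Ram(91, -455) = {7, 13}; no ℚ_7-point on the conic.

[7, 13]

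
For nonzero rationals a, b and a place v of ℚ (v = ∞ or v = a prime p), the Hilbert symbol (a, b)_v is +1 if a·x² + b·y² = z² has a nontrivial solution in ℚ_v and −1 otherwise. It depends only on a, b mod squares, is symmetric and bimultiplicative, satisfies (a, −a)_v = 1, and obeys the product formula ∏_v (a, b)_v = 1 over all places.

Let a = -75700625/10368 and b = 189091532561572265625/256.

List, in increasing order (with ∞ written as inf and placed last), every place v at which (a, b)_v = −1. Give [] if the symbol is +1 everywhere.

[3, 5, 7, 11]

(a, b) ≡ (-2002, 105) mod (ℚ^×)²; places V = {2, 3, 5, 7, 11, 13, ∞}.
(a,b)_11: α=3, u≡1; β=4, v≡10 (mod 11); (1|11)=+1, (10|11)=-1; sign (−1)^0·+1^4·-1^3 = -1.
(a,b)_∞: sgn(-2002)=−, sgn(105)=+, so +1.
(a,b)_5: α=4, u≡3; β=11, v≡1 (mod 5); (3|5)=-1, (1|5)=+1; sign (−1)^0·-1^11·+1^4 = -1.
(a,b)_3: α=-4, u≡2; β=3, v≡2 (mod 3); (2|3)=-1, (2|3)=-1; sign (−1)^0·-1^3·-1^-4 = -1.
(a,b)_7: α=1, u≡2; β=3, v≡4 (mod 7); (2|7)=+1, (4|7)=+1; sign (−1)^1·+1^3·+1^1 = -1.
(a,b)_2: α=-7, β=-8; u≡7, v≡1 (mod 8); ε(u)ε(v)=1·0, αω(v)=-7·0, βω(u)=-8·0; sum ≡ 0  ⇒  +1.
(a,b)_13: α=1, u≡8; β=4, v≡9 (mod 13); (8|13)=-1, (9|13)=+1; sign (−1)^0·-1^4·+1^1 = +1.
(-2002, 105 / ℚ) ramifies at {3, 5, 7, 11}: a division algebra.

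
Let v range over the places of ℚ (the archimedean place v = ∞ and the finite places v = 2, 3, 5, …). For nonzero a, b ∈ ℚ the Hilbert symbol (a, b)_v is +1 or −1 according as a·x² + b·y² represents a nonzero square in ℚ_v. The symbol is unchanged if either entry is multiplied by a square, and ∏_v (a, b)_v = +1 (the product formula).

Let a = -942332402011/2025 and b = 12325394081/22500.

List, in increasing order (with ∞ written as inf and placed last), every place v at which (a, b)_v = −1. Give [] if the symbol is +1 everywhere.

Mod squares: a ≡ -91, b ≡ 1001. Check v ∈ {∞, 2, 3, 5, 7, 11, 13, 29}.
v=7: a=7^1·(≡2), b=7^1·(≡6) mod 7; (2|7)=+1, (6|7)=-1; (−1)^{1·1·3}·(+1)^1·(-1)^1 = +1.
v=3: a=3^-4·(≡2), b=3^-2·(≡2) mod 3; (2|3)=-1, (2|3)=-1; (−1)^{-4·-2·1}·(-1)^-2·(-1)^-4 = +1.
v=5: a=5^-2·(≡4), b=5^-4·(≡1) mod 5; (4|5)=+1, (1|5)=+1; (−1)^{-2·-4·2}·(+1)^-4·(+1)^-2 = +1.
v=29: a=29^4·(≡20), b=29^2·(≡15) mod 29; (20|29)=+1, (15|29)=-1; (−1)^{4·2·14}·(+1)^2·(-1)^4 = +1.
v=2: v_2(a)=0, v_2(b)=-2; units ≡ 5, 1 (mod 8); ε·ε+αω+βω = 0·0+0·0+-2·1 ≡ 0  ⇒  (a,b)_2 = +1.
v=13: a=13^1·(≡8), b=13^1·(≡9) mod 13; (8|13)=-1, (9|13)=+1; (−1)^{1·1·6}·(-1)^1·(+1)^1 = -1.
v=∞: -91 < 0 and 1001 > 0  ⇒  (a,b)_∞ = +1.
v=11: a=11^4·(≡2), b=11^5·(≡3) mod 11; (2|11)=-1, (3|11)=+1; (−1)^{4·5·5}·(-1)^5·(+1)^4 = -1.
Ram(-91, 1001) = {11, 13}; no ℚ_11-point on the conic.

[11, 13]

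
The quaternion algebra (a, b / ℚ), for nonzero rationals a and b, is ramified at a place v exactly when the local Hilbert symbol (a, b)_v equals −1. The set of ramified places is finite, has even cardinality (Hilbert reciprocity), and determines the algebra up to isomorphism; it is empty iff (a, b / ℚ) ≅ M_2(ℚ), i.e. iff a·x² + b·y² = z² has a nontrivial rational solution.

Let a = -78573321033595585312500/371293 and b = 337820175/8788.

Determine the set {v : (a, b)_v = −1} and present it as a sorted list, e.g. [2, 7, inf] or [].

[2, 11, 13, 17, 31, 37]

(a, b) ≡ (-1105, 19518499) mod (ℚ^×)²; places V = {2, 3, 5, 7, 11, 13, 17, 31, 37, ∞}.
(a,b)_5: α=7, u≡1; β=2, v≡4 (mod 5); (1|5)=+1, (4|5)=+1; sign (−1)^0·+1^2·+1^7 = +1.
(a,b)_2: α=2, β=-2; u≡7, v≡3 (mod 8); ε(u)ε(v)=1·1, αω(v)=2·1, βω(u)=-2·0; sum ≡ 1  ⇒  -1.
(a,b)_3: α=8, u≡2; β=2, v≡1 (mod 3); (2|3)=-1, (1|3)=+1; sign (−1)^0·-1^2·+1^8 = +1.
(a,b)_31: α=2, u≡21; β=1, v≡10 (mod 31); (21|31)=-1, (10|31)=+1; sign (−1)^0·-1^1·+1^2 = -1.
(a,b)_37: α=2, u≡24; β=1, v≡14 (mod 37); (24|37)=-1, (14|37)=-1; sign (−1)^0·-1^1·-1^2 = -1.
(a,b)_17: α=3, u≡10; β=1, v≡1 (mod 17); (10|17)=-1, (1|17)=+1; sign (−1)^0·-1^1·+1^3 = -1.
(a,b)_7: α=2, u≡4; β=1, v≡3 (mod 7); (4|7)=+1, (3|7)=-1; sign (−1)^0·+1^1·-1^2 = +1.
(a,b)_11: α=2, u≡2; β=1, v≡8 (mod 11); (2|11)=-1, (8|11)=-1; sign (−1)^0·-1^1·-1^2 = -1.
(a,b)_13: α=-5, u≡5; β=-3, v≡1 (mod 13); (5|13)=-1, (1|13)=+1; sign (−1)^0·-1^-3·+1^-5 = -1.
(a,b)_∞: sgn(-1105)=−, sgn(19518499)=+, so +1.
|Ram(-1105, 19518499)| = 6, even; anisotropic at {2, 11, 13, 17, 31, 37}.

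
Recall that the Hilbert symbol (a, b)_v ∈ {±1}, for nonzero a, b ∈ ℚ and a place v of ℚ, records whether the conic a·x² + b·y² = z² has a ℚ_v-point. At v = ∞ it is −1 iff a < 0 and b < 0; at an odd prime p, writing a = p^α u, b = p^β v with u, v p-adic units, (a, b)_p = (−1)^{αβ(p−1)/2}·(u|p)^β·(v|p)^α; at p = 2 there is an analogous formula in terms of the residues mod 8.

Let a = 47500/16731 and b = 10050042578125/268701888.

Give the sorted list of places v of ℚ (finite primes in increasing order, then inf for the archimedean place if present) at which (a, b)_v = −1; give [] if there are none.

[3, 11, 19, 31]

(a, b) ≡ (209, 1767) mod (ℚ^×)²; places V = {2, 3, 5, 7, 11, 13, 19, 31, ∞}.
(a,b)_13: α=-2, u≡3; β=-4, v≡12 (mod 13); (3|13)=+1, (12|13)=+1; sign (−1)^0·+1^-4·+1^-2 = +1.
(a,b)_19: α=1, u≡1; β=3, v≡9 (mod 19); (1|19)=+1, (9|19)=+1; sign (−1)^1·+1^3·+1^1 = -1.
(a,b)_5: α=4, u≡1; β=8, v≡3 (mod 5); (1|5)=+1, (3|5)=-1; sign (−1)^0·+1^8·-1^4 = +1.
(a,b)_31: α=0, u≡6; β=1, v≡27 (mod 31); (6|31)=-1, (27|31)=-1; sign (−1)^0·-1^1·-1^0 = -1.
(a,b)_∞: sgn(209)=+, sgn(1767)=+, so +1.
(a,b)_3: α=-2, u≡2; β=-1, v≡1 (mod 3); (2|3)=-1, (1|3)=+1; sign (−1)^0·-1^-1·+1^-2 = -1.
(a,b)_7: α=0, u≡5; β=-2, v≡6 (mod 7); (5|7)=-1, (6|7)=-1; sign (−1)^0·-1^-2·-1^0 = +1.
(a,b)_11: α=-1, u≡8; β=2, v≡10 (mod 11); (8|11)=-1, (10|11)=-1; sign (−1)^0·-1^2·-1^-1 = -1.
(a,b)_2: α=2, β=-6; u≡1, v≡7 (mod 8); ε(u)ε(v)=0·1, αω(v)=2·0, βω(u)=-6·0; sum ≡ 0  ⇒  +1.
|Ram(209, 1767)| = 4, even; anisotropic at {3, 11, 19, 31}.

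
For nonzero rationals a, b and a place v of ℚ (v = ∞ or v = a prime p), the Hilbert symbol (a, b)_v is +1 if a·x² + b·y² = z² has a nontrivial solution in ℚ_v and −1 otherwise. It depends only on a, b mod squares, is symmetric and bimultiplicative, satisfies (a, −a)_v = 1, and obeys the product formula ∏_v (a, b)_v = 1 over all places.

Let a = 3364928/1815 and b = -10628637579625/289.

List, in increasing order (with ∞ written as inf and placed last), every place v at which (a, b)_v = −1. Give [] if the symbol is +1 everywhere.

[2, 3, 5, 19, 29, 37]

(a, b) ≡ (16095, -2185) mod (ℚ^×)²; places V = {2, 3, 5, 7, 11, 13, 17, 19, 23, 29, 37, ∞}.
(a,b)_∞: sgn(16095)=+, sgn(-2185)=−, so +1.
(a,b)_3: α=-1, u≡1; β=0, v≡2 (mod 3); (1|3)=+1, (2|3)=-1; sign (−1)^0·+1^0·-1^-1 = -1.
(a,b)_5: α=-1, u≡1; β=3, v≡2 (mod 5); (1|5)=+1, (2|5)=-1; sign (−1)^0·+1^3·-1^-1 = -1.
(a,b)_19: α=0, u≡18; β=1, v≡15 (mod 19); (18|19)=-1, (15|19)=-1; sign (−1)^0·-1^1·-1^0 = -1.
(a,b)_17: α=0, u≡13; β=-2, v≡16 (mod 17); (13|17)=+1, (16|17)=+1; sign (−1)^0·+1^-2·+1^0 = +1.
(a,b)_29: α=1, u≡7; β=2, v≡11 (mod 29); (7|29)=+1, (11|29)=-1; sign (−1)^0·+1^2·-1^1 = -1.
(a,b)_37: α=1, u≡36; β=2, v≡17 (mod 37); (36|37)=+1, (17|37)=-1; sign (−1)^0·+1^2·-1^1 = -1.
(a,b)_23: α=0, u≡9; β=1, v≡22 (mod 23); (9|23)=+1, (22|23)=-1; sign (−1)^0·+1^1·-1^0 = +1.
(a,b)_7: α=2, u≡1; β=0, v≡6 (mod 7); (1|7)=+1, (6|7)=-1; sign (−1)^0·+1^0·-1^2 = +1.
(a,b)_2: α=6, β=0; u≡7, v≡7 (mod 8); ε(u)ε(v)=1·1, αω(v)=6·0, βω(u)=0·0; sum ≡ 1  ⇒  -1.
(a,b)_11: α=-2, u≡7; β=0, v≡4 (mod 11); (7|11)=-1, (4|11)=+1; sign (−1)^0·-1^0·+1^-2 = +1.
(a,b)_13: α=0, u≡1; β=2, v≡12 (mod 13); (1|13)=+1, (12|13)=+1; sign (−1)^0·+1^2·+1^0 = +1.
Ram(16095, -2185) = {2, 3, 5, 19, 29, 37}; no ℚ_2-point on the conic.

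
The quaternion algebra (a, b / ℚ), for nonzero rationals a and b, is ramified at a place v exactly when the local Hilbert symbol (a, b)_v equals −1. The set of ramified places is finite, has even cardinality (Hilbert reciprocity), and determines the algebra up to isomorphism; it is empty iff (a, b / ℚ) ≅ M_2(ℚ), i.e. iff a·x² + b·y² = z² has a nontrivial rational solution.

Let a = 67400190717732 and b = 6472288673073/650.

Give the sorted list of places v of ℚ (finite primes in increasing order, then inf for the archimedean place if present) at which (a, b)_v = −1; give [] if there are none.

(a, b) ≡ (713, 329498) mod (ℚ^×)²; places V = {2, 3, 5, 13, 19, 23, 29, 31, ∞}.
(a,b)_23: α=1, u≡12; β=1, v≡14 (mod 23); (12|23)=+1, (14|23)=-1; sign (−1)^1·+1^1·-1^1 = +1.
(a,b)_3: α=4, u≡2; β=12, v≡2 (mod 3); (2|3)=-1, (2|3)=-1; sign (−1)^0·-1^12·-1^4 = +1.
(a,b)_19: α=2, u≡18; β=1, v≡13 (mod 19); (18|19)=-1, (13|19)=-1; sign (−1)^0·-1^1·-1^2 = -1.
(a,b)_29: α=2, u≡12; β=1, v≡1 (mod 29); (12|29)=-1, (1|29)=+1; sign (−1)^0·-1^1·+1^2 = -1.
(a,b)_31: α=3, u≡30; β=2, v≡17 (mod 31); (30|31)=-1, (17|31)=-1; sign (−1)^0·-1^2·-1^3 = -1.
(a,b)_2: α=2, β=-1; u≡1, v≡5 (mod 8); ε(u)ε(v)=0·0, αω(v)=2·1, βω(u)=-1·0; sum ≡ 0  ⇒  +1.
(a,b)_∞: sgn(713)=+, sgn(329498)=+, so +1.
(a,b)_13: α=0, u≡2; β=-1, v≡12 (mod 13); (2|13)=-1, (12|13)=+1; sign (−1)^0·-1^-1·+1^0 = -1.
(a,b)_5: α=0, u≡2; β=-2, v≡3 (mod 5); (2|5)=-1, (3|5)=-1; sign (−1)^0·-1^-2·-1^0 = +1.
Ram(713, 329498) = {13, 19, 29, 31}; no ℚ_13-point on the conic.

[13, 19, 29, 31]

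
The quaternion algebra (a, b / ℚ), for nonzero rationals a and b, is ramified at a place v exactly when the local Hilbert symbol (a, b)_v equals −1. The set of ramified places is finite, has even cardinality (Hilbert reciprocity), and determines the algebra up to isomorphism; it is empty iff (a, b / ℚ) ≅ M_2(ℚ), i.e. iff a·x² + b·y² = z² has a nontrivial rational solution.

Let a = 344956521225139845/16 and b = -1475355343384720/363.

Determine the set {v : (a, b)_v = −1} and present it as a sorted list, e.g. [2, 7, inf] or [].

[3, 5, 29, 41]

Mod squares: a ≡ 124845, b ≡ -185115. Check v ∈ {∞, 2, 3, 5, 7, 11, 29, 31, 41, 43}.
v=31: a=31^2·(≡25), b=31^2·(≡15) mod 31; (25|31)=+1, (15|31)=-1; (−1)^{2·2·15}·(+1)^2·(-1)^2 = +1.
v=7: a=7^1·(≡6), b=7^1·(≡1) mod 7; (6|7)=-1, (1|7)=+1; (−1)^{1·1·3}·(-1)^1·(+1)^1 = +1.
v=41: a=41^1·(≡17), b=41^1·(≡37) mod 41; (17|41)=-1, (37|41)=+1; (−1)^{1·1·20}·(-1)^1·(+1)^1 = -1.
v=2: v_2(a)=-4, v_2(b)=4; units ≡ 5, 5 (mod 8); ε·ε+αω+βω = 0·0+-4·1+4·1 ≡ 0  ⇒  (a,b)_2 = +1.
v=3: a=3^1·(≡2), b=3^-1·(≡2) mod 3; (2|3)=-1, (2|3)=-1; (−1)^{1·-1·1}·(-1)^-1·(-1)^1 = -1.
v=11: a=11^0·(≡2), b=11^-2·(≡9) mod 11; (2|11)=-1, (9|11)=+1; (−1)^{0·-2·5}·(-1)^-2·(+1)^0 = +1.
v=∞: 124845 > 0 and -185115 < 0  ⇒  (a,b)_∞ = +1.
v=5: a=5^1·(≡4), b=5^1·(≡2) mod 5; (4|5)=+1, (2|5)=-1; (−1)^{1·1·2}·(+1)^1·(-1)^1 = -1.
v=43: a=43^4·(≡16), b=43^3·(≡13) mod 43; (16|43)=+1, (13|43)=+1; (−1)^{4·3·21}·(+1)^3·(+1)^4 = +1.
v=29: a=29^3·(≡7), b=29^2·(≡21) mod 29; (7|29)=+1, (21|29)=-1; (−1)^{3·2·14}·(+1)^2·(-1)^3 = -1.
Ram(124845, -185115) = {3, 5, 29, 41}; no ℚ_3-point on the conic.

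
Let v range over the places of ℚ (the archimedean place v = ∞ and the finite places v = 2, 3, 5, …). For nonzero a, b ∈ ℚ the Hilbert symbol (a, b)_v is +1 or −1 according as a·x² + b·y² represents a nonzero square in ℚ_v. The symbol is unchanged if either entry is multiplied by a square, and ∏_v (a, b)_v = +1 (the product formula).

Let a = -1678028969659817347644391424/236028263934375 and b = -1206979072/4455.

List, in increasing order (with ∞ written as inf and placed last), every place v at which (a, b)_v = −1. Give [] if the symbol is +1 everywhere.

[5, 13, 37, inf]

(a, b) ≡ (-1430, -1534390) mod (ℚ^×)²; places V = {2, 3, 5, 11, 13, 29, 31, 37, ∞}.
(a,b)_2: α=37, β=9; u≡5, v≡5 (mod 8); ε(u)ε(v)=0·0, αω(v)=37·1, βω(u)=9·1; sum ≡ 0  ⇒  +1.
(a,b)_11: α=-3, u≡7; β=-1, v≡1 (mod 11); (7|11)=-1, (1|11)=+1; sign (−1)^1·-1^-1·+1^-3 = +1.
(a,b)_3: α=-10, u≡1; β=-4, v≡2 (mod 3); (1|3)=+1, (2|3)=-1; sign (−1)^0·+1^-4·-1^-10 = +1.
(a,b)_∞: sgn(-1430)=−, sgn(-1534390)=−, so -1.
(a,b)_37: α=2, u≡2; β=1, v≡7 (mod 37); (2|37)=-1, (7|37)=+1; sign (−1)^0·-1^1·+1^2 = -1.
(a,b)_13: α=9, u≡2; β=3, v≡12 (mod 13); (2|13)=-1, (12|13)=+1; sign (−1)^0·-1^3·+1^9 = -1.
(a,b)_31: α=-2, u≡15; β=0, v≡13 (mod 31); (15|31)=-1, (13|31)=-1; sign (−1)^0·-1^0·-1^-2 = +1.
(a,b)_5: α=-5, u≡4; β=-1, v≡3 (mod 5); (4|5)=+1, (3|5)=-1; sign (−1)^0·+1^-1·-1^-5 = -1.
(a,b)_29: α=2, u≡9; β=1, v≡14 (mod 29); (9|29)=+1, (14|29)=-1; sign (−1)^0·+1^1·-1^2 = +1.
(-1430, -1534390 / ℚ) ramifies at {5, 13, 37, ∞}: a division algebra.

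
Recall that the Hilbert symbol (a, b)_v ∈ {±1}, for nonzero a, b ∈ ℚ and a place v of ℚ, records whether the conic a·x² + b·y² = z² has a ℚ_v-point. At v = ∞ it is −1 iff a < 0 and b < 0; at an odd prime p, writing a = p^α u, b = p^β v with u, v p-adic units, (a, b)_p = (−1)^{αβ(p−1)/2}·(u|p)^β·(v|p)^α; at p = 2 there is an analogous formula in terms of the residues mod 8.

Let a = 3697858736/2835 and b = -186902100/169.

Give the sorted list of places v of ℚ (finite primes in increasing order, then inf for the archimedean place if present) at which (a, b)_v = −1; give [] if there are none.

[13, 31]

(a, b) ≡ (185185, -207669) mod (ℚ^×)²; places V = {2, 3, 5, 7, 11, 13, 19, 29, 31, 37, ∞}.
(a,b)_13: α=1, u≡12; β=-2, v≡5 (mod 13); (12|13)=+1, (5|13)=-1; sign (−1)^0·+1^-2·-1^1 = -1.
(a,b)_37: α=1, u≡9; β=0, v≡28 (mod 37); (9|37)=+1, (28|37)=+1; sign (−1)^0·+1^0·+1^1 = +1.
(a,b)_19: α=2, u≡5; β=0, v≡6 (mod 19); (5|19)=+1, (6|19)=+1; sign (−1)^0·+1^0·+1^2 = +1.
(a,b)_31: α=0, u≡17; β=1, v≡2 (mod 31); (17|31)=-1, (2|31)=+1; sign (−1)^0·-1^1·+1^0 = -1.
(a,b)_7: α=-1, u≡2; β=1, v≡3 (mod 7); (2|7)=+1, (3|7)=-1; sign (−1)^1·+1^1·-1^-1 = +1.
(a,b)_5: α=-1, u≡3; β=2, v≡4 (mod 5); (3|5)=-1, (4|5)=+1; sign (−1)^0·-1^2·+1^-1 = +1.
(a,b)_2: α=4, β=2; u≡1, v≡3 (mod 8); ε(u)ε(v)=0·1, αω(v)=4·1, βω(u)=2·0; sum ≡ 0  ⇒  +1.
(a,b)_29: α=0, u≡24; β=1, v≡17 (mod 29); (24|29)=+1, (17|29)=-1; sign (−1)^0·+1^1·-1^0 = +1.
(a,b)_11: α=3, u≡1; β=1, v≡7 (mod 11); (1|11)=+1, (7|11)=-1; sign (−1)^1·+1^1·-1^3 = +1.
(a,b)_3: α=-4, u≡1; β=3, v≡2 (mod 3); (1|3)=+1, (2|3)=-1; sign (−1)^0·+1^3·-1^-4 = +1.
(a,b)_∞: sgn(185185)=+, sgn(-207669)=−, so +1.
|Ram(185185, -207669)| = 2, even; anisotropic at {13, 31}.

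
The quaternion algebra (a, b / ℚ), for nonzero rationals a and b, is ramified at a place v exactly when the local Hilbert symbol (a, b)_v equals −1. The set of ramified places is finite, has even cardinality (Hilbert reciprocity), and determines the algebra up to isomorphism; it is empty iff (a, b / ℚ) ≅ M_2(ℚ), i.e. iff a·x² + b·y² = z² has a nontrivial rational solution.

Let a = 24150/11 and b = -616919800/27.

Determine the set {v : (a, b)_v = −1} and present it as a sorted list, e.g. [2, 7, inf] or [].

Mod squares: a ≡ 10626, b ≡ -714. Check v ∈ {∞, 2, 3, 5, 7, 11, 17, 23}.
v=2: v_2(a)=1, v_2(b)=3; units ≡ 1, 3 (mod 8); ε·ε+αω+βω = 0·1+1·1+3·0 ≡ 1  ⇒  (a,b)_2 = -1.
v=23: a=23^1·(≡16), b=23^2·(≡21) mod 23; (16|23)=+1, (21|23)=-1; (−1)^{1·2·11}·(+1)^2·(-1)^1 = -1.
v=17: a=17^0·(≡4), b=17^1·(≡16) mod 17; (4|17)=+1, (16|17)=+1; (−1)^{0·1·8}·(+1)^1·(+1)^0 = +1.
v=∞: 10626 > 0 and -714 < 0  ⇒  (a,b)_∞ = +1.
v=11: a=11^-1·(≡5), b=11^0·(≡4) mod 11; (5|11)=+1, (4|11)=+1; (−1)^{-1·0·5}·(+1)^0·(+1)^-1 = +1.
v=3: a=3^1·(≡2), b=3^-3·(≡2) mod 3; (2|3)=-1, (2|3)=-1; (−1)^{1·-3·1}·(-1)^-3·(-1)^1 = -1.
v=7: a=7^1·(≡5), b=7^3·(≡6) mod 7; (5|7)=-1, (6|7)=-1; (−1)^{1·3·3}·(-1)^3·(-1)^1 = -1.
v=5: a=5^2·(≡1), b=5^2·(≡4) mod 5; (1|5)=+1, (4|5)=+1; (−1)^{2·2·2}·(+1)^2·(+1)^2 = +1.
|Ram(10626, -714)| = 4, even; anisotropic at {2, 3, 7, 23}.

[2, 3, 7, 23]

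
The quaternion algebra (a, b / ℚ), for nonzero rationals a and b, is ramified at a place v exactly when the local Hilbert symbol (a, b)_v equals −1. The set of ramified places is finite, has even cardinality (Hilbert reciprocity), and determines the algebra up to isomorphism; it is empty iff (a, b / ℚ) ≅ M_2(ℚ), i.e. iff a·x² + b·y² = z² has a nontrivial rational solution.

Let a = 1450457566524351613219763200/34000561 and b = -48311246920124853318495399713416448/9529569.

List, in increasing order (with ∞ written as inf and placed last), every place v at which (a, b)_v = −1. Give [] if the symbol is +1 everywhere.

[17, 31]

Mod squares: a ≡ 37, b ≡ -237677. Check v ∈ {∞, 2, 3, 5, 7, 11, 13, 17, 23, 31, 37, 41}.
v=7: a=7^-6·(≡1), b=7^-6·(≡4) mod 7; (1|7)=+1, (4|7)=+1; (−1)^{-6·-6·3}·(+1)^-6·(+1)^-6 = +1.
v=3: a=3^0·(≡1), b=3^-4·(≡1) mod 3; (1|3)=+1, (1|3)=+1; (−1)^{0·-4·1}·(+1)^-4·(+1)^0 = +1.
v=31: a=31^2·(≡27), b=31^3·(≡23) mod 31; (27|31)=-1, (23|31)=-1; (−1)^{2·3·15}·(-1)^3·(-1)^2 = -1.
v=∞: 37 > 0 and -237677 < 0  ⇒  (a,b)_∞ = +1.
v=13: a=13^2·(≡11), b=13^0·(≡6) mod 13; (11|13)=-1, (6|13)=-1; (−1)^{2·0·6}·(-1)^0·(-1)^2 = +1.
v=17: a=17^-2·(≡6), b=17^1·(≡12) mod 17; (6|17)=-1, (12|17)=-1; (−1)^{-2·1·8}·(-1)^1·(-1)^-2 = -1.
v=37: a=37^3·(≡4), b=37^4·(≡28) mod 37; (4|37)=+1, (28|37)=+1; (−1)^{3·4·18}·(+1)^4·(+1)^3 = +1.
v=41: a=41^2·(≡21), b=41^3·(≡18) mod 41; (21|41)=+1, (18|41)=+1; (−1)^{2·3·20}·(+1)^3·(+1)^2 = +1.
v=5: a=5^2·(≡3), b=5^0·(≡3) mod 5; (3|5)=-1, (3|5)=-1; (−1)^{2·0·2}·(-1)^0·(-1)^2 = +1.
v=23: a=23^4·(≡21), b=23^6·(≡21) mod 23; (21|23)=-1, (21|23)=-1; (−1)^{4·6·11}·(-1)^6·(-1)^4 = +1.
v=2: v_2(a)=10, v_2(b)=8; units ≡ 5, 3 (mod 8); ε·ε+αω+βω = 0·1+10·1+8·1 ≡ 0  ⇒  (a,b)_2 = +1.
v=11: a=11^4·(≡5), b=11^7·(≡8) mod 11; (5|11)=+1, (8|11)=-1; (−1)^{4·7·5}·(+1)^7·(-1)^4 = +1.
|Ram(37, -237677)| = 2, even; anisotropic at {17, 31}.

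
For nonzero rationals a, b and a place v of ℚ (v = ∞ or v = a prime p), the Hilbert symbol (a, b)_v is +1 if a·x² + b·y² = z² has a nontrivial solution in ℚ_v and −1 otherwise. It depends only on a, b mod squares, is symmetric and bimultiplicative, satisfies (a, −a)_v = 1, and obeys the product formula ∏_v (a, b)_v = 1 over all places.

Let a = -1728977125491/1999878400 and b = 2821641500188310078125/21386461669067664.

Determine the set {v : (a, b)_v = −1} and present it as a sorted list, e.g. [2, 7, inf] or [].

[11, 19]

(a, b) ≡ (-11, 1045) mod (ℚ^×)²; places V = {2, 3, 5, 7, 11, 13, 19, 29, 31, 43, ∞}.
(a,b)_3: α=4, u≡1; β=-4, v≡1 (mod 3); (1|3)=+1, (1|3)=+1; sign (−1)^0·+1^-4·+1^4 = +1.
(a,b)_7: α=4, u≡5; β=4, v≡4 (mod 7); (5|7)=-1, (4|7)=+1; sign (−1)^0·-1^4·+1^4 = +1.
(a,b)_∞: sgn(-11)=−, sgn(1045)=+, so +1.
(a,b)_2: α=-8, β=-4; u≡5, v≡5 (mod 8); ε(u)ε(v)=0·0, αω(v)=-8·1, βω(u)=-4·1; sum ≡ 0  ⇒  +1.
(a,b)_29: α=2, u≡10; β=6, v≡13 (mod 29); (10|29)=-1, (13|29)=+1; sign (−1)^0·-1^6·+1^2 = +1.
(a,b)_13: α=-2, u≡5; β=-6, v≡5 (mod 13); (5|13)=-1, (5|13)=-1; sign (−1)^0·-1^-6·-1^-2 = +1.
(a,b)_11: α=1, u≡8; β=3, v≡6 (mod 11); (8|11)=-1, (6|11)=-1; sign (−1)^1·-1^3·-1^1 = -1.
(a,b)_31: α=2, u≡1; β=0, v≡22 (mod 31); (1|31)=+1, (22|31)=-1; sign (−1)^0·+1^0·-1^2 = +1.
(a,b)_5: α=-2, u≡4; β=7, v≡1 (mod 5); (4|5)=+1, (1|5)=+1; sign (−1)^0·+1^7·+1^-2 = +1.
(a,b)_43: α=-2, u≡22; β=-4, v≡11 (mod 43); (22|43)=-1, (11|43)=+1; sign (−1)^0·-1^-4·+1^-2 = +1.
(a,b)_19: α=0, u≡14; β=1, v≡5 (mod 19); (14|19)=-1, (5|19)=+1; sign (−1)^0·-1^1·+1^0 = -1.
(-11, 1045 / ℚ) ramifies at {11, 19}: a division algebra.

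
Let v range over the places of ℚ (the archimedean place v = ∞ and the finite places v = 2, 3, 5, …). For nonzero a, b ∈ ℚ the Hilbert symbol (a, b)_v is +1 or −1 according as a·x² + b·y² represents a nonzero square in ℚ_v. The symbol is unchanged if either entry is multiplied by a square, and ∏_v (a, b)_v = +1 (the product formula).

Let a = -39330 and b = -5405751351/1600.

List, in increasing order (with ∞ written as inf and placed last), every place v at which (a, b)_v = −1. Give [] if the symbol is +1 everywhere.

[7, 11, 13, inf]

(a, b) ≡ (-4370, -551551) mod (ℚ^×)²; places V = {2, 3, 5, 7, 11, 13, 19, 23, 29, ∞}.
(a,b)_13: α=0, u≡8; β=1, v≡8 (mod 13); (8|13)=-1, (8|13)=-1; sign (−1)^0·-1^1·-1^0 = -1.
(a,b)_23: α=1, u≡15; β=0, v≡1 (mod 23); (15|23)=-1, (1|23)=+1; sign (−1)^0·-1^0·+1^1 = +1.
(a,b)_7: α=0, u≡3; β=1, v≡5 (mod 7); (3|7)=-1, (5|7)=-1; sign (−1)^0·-1^1·-1^0 = -1.
(a,b)_3: α=2, u≡1; β=4, v≡2 (mod 3); (1|3)=+1, (2|3)=-1; sign (−1)^0·+1^4·-1^2 = +1.
(a,b)_2: α=1, β=-6; u≡7, v≡1 (mod 8); ε(u)ε(v)=1·0, αω(v)=1·0, βω(u)=-6·0; sum ≡ 0  ⇒  +1.
(a,b)_19: α=1, u≡1; β=1, v≡12 (mod 19); (1|19)=+1, (12|19)=-1; sign (−1)^1·+1^1·-1^1 = +1.
(a,b)_11: α=0, u≡6; β=3, v≡2 (mod 11); (6|11)=-1, (2|11)=-1; sign (−1)^0·-1^3·-1^0 = -1.
(a,b)_∞: sgn(-4370)=−, sgn(-551551)=−, so -1.
(a,b)_5: α=1, u≡4; β=-2, v≡1 (mod 5); (4|5)=+1, (1|5)=+1; sign (−1)^0·+1^-2·+1^1 = +1.
(a,b)_29: α=0, u≡23; β=1, v≡28 (mod 29); (23|29)=+1, (28|29)=+1; sign (−1)^0·+1^1·+1^0 = +1.
Ram(-4370, -551551) = {7, 11, 13, ∞}; no ℚ_7-point on the conic.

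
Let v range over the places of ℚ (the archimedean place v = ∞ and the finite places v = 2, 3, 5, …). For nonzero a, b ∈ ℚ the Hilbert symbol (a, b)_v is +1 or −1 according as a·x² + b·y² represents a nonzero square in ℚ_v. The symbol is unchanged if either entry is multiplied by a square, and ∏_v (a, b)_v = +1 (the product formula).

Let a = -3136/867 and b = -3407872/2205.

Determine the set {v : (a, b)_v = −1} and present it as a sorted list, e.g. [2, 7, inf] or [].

(a, b) ≡ (-3, -65) mod (ℚ^×)²; places V = {2, 3, 5, 7, 13, 17, ∞}.
(a,b)_13: α=0, u≡4; β=1, v≡5 (mod 13); (4|13)=+1, (5|13)=-1; sign (−1)^0·+1^1·-1^0 = +1.
(a,b)_2: α=6, β=18; u≡5, v≡7 (mod 8); ε(u)ε(v)=0·1, αω(v)=6·0, βω(u)=18·1; sum ≡ 0  ⇒  +1.
(a,b)_∞: sgn(-3)=−, sgn(-65)=−, so -1.
(a,b)_3: α=-1, u≡2; β=-2, v≡1 (mod 3); (2|3)=-1, (1|3)=+1; sign (−1)^0·-1^-2·+1^-1 = +1.
(a,b)_7: α=2, u≡1; β=-2, v≡5 (mod 7); (1|7)=+1, (5|7)=-1; sign (−1)^0·+1^-2·-1^2 = +1.
(a,b)_5: α=0, u≡2; β=-1, v≡3 (mod 5); (2|5)=-1, (3|5)=-1; sign (−1)^0·-1^-1·-1^0 = -1.
(a,b)_17: α=-2, u≡3; β=0, v≡7 (mod 17); (3|17)=-1, (7|17)=-1; sign (−1)^0·-1^0·-1^-2 = +1.
Ram(-3, -65) = {5, ∞}; no ℚ_5-point on the conic.

[5, inf]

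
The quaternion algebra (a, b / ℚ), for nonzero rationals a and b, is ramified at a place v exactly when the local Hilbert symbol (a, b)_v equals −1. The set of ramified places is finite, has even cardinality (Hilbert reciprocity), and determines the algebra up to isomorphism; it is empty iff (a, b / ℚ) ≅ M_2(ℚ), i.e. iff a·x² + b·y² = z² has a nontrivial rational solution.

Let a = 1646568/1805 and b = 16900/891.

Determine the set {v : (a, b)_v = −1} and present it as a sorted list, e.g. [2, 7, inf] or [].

Mod squares: a ≡ 210, b ≡ 11. Check v ∈ {∞, 2, 3, 5, 7, 11, 13, 19}.
v=19: a=19^-2·(≡17), b=19^0·(≡5) mod 19; (17|19)=+1, (5|19)=+1; (−1)^{-2·0·9}·(+1)^0·(+1)^-2 = +1.
v=5: a=5^-1·(≡3), b=5^2·(≡1) mod 5; (3|5)=-1, (1|5)=+1; (−1)^{-1·2·2}·(-1)^2·(+1)^-1 = +1.
v=7: a=7^1·(≡4), b=7^0·(≡1) mod 7; (4|7)=+1, (1|7)=+1; (−1)^{1·0·3}·(+1)^0·(+1)^1 = +1.
v=∞: 210 > 0 and 11 > 0  ⇒  (a,b)_∞ = +1.
v=11: a=11^2·(≡1), b=11^-1·(≡1) mod 11; (1|11)=+1, (1|11)=+1; (−1)^{2·-1·5}·(+1)^-1·(+1)^2 = +1.
v=3: a=3^5·(≡1), b=3^-4·(≡2) mod 3; (1|3)=+1, (2|3)=-1; (−1)^{5·-4·1}·(+1)^-4·(-1)^5 = -1.
v=13: a=13^0·(≡6), b=13^2·(≡5) mod 13; (6|13)=-1, (5|13)=-1; (−1)^{0·2·6}·(-1)^2·(-1)^0 = +1.
v=2: v_2(a)=3, v_2(b)=2; units ≡ 1, 3 (mod 8); ε·ε+αω+βω = 0·1+3·1+2·0 ≡ 1  ⇒  (a,b)_2 = -1.
|Ram(210, 11)| = 2, even; anisotropic at {2, 3}.

[2, 3]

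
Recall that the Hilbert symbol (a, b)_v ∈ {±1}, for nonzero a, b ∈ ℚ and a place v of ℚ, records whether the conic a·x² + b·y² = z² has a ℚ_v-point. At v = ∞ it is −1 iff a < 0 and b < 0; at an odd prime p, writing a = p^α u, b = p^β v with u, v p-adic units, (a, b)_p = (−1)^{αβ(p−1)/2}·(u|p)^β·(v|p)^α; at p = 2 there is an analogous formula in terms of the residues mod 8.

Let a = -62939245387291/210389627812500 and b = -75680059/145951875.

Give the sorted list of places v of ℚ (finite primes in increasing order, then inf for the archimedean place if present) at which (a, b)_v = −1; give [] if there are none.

Mod squares: a ≡ -455, b ≡ -27417. Check v ∈ {∞, 2, 3, 5, 7, 13, 19, 31, 37}.
v=19: a=19^2·(≡5), b=19^1·(≡11) mod 19; (5|19)=+1, (11|19)=+1; (−1)^{2·1·9}·(+1)^1·(+1)^2 = +1.
v=31: a=31^-4·(≡4), b=31^-2·(≡4) mod 31; (4|31)=+1, (4|31)=+1; (−1)^{-4·-2·15}·(+1)^-2·(+1)^-4 = +1.
v=7: a=7^3·(≡3), b=7^2·(≡4) mod 7; (3|7)=-1, (4|7)=+1; (−1)^{3·2·3}·(-1)^2·(+1)^3 = +1.
v=5: a=5^-7·(≡4), b=5^-4·(≡2) mod 5; (4|5)=+1, (2|5)=-1; (−1)^{-7·-4·2}·(+1)^-4·(-1)^-7 = -1.
v=3: a=3^-6·(≡1), b=3^-5·(≡2) mod 3; (1|3)=+1, (2|3)=-1; (−1)^{-6·-5·1}·(+1)^-5·(-1)^-6 = +1.
v=37: a=37^2·(≡12), b=37^1·(≡36) mod 37; (12|37)=+1, (36|37)=+1; (−1)^{2·1·18}·(+1)^1·(+1)^2 = +1.
v=2: v_2(a)=-2, v_2(b)=0; units ≡ 1, 7 (mod 8); ε·ε+αω+βω = 0·1+-2·0+0·0 ≡ 0  ⇒  (a,b)_2 = +1.
v=∞: -455 < 0 and -27417 < 0  ⇒  (a,b)_∞ = -1.
v=13: a=13^5·(≡10), b=13^3·(≡4) mod 13; (10|13)=+1, (4|13)=+1; (−1)^{5·3·6}·(+1)^3·(+1)^5 = +1.
Ram(-455, -27417) = {5, ∞}; no ℚ_5-point on the conic.

[5, inf]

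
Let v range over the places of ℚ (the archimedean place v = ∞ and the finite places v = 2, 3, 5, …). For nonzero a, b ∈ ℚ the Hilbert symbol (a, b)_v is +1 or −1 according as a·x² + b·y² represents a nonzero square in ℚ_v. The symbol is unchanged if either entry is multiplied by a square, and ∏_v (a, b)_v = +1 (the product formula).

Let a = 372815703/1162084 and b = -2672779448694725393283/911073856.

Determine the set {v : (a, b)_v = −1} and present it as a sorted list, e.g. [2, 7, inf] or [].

[19, 47]

Mod squares: a ≡ 56823, b ≡ -48507. Check v ∈ {∞, 2, 3, 7, 11, 13, 17, 19, 23, 31, 37, 47}.
v=∞: 56823 > 0 and -48507 < 0  ⇒  (a,b)_∞ = +1.
v=2: v_2(a)=-2, v_2(b)=-6; units ≡ 7, 5 (mod 8); ε·ε+αω+βω = 1·0+-2·1+-6·0 ≡ 0  ⇒  (a,b)_2 = +1.
v=13: a=13^1·(≡1), b=13^2·(≡10) mod 13; (1|13)=+1, (10|13)=+1; (−1)^{1·2·6}·(+1)^2·(+1)^1 = +1.
v=3: a=3^9·(≡2), b=3^13·(≡1) mod 3; (2|3)=-1, (1|3)=+1; (−1)^{9·13·1}·(-1)^13·(+1)^9 = +1.
v=31: a=31^1·(≡1), b=31^2·(≡10) mod 31; (1|31)=+1, (10|31)=+1; (−1)^{1·2·15}·(+1)^2·(+1)^1 = +1.
v=11: a=11^-2·(≡7), b=11^-2·(≡5) mod 11; (7|11)=-1, (5|11)=+1; (−1)^{-2·-2·5}·(-1)^-2·(+1)^-2 = +1.
v=47: a=47^1·(≡17), b=47^2·(≡26) mod 47; (17|47)=+1, (26|47)=-1; (−1)^{1·2·23}·(+1)^2·(-1)^1 = -1.
v=17: a=17^0·(≡13), b=17^2·(≡3) mod 17; (13|17)=+1, (3|17)=-1; (−1)^{0·2·8}·(+1)^2·(-1)^0 = +1.
v=7: a=7^-4·(≡1), b=7^-6·(≡3) mod 7; (1|7)=+1, (3|7)=-1; (−1)^{-4·-6·3}·(+1)^-6·(-1)^-4 = +1.
v=37: a=37^0·(≡9), b=37^1·(≡28) mod 37; (9|37)=+1, (28|37)=+1; (−1)^{0·1·18}·(+1)^1·(+1)^0 = +1.
v=23: a=23^0·(≡1), b=23^1·(≡22) mod 23; (1|23)=+1, (22|23)=-1; (−1)^{0·1·11}·(+1)^1·(-1)^0 = +1.
v=19: a=19^0·(≡13), b=19^1·(≡2) mod 19; (13|19)=-1, (2|19)=-1; (−1)^{0·1·9}·(-1)^1·(-1)^0 = -1.
(56823, -48507 / ℚ) ramifies at {19, 47}: a division algebra.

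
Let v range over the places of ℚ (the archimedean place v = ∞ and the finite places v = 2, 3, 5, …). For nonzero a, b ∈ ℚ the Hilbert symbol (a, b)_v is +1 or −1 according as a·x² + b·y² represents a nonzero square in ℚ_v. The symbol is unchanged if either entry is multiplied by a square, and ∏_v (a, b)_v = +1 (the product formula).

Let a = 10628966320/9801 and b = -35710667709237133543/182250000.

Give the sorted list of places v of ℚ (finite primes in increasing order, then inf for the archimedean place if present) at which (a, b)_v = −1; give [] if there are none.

Mod squares: a ≡ 37555, b ≡ -7. Check v ∈ {∞, 2, 3, 5, 7, 11, 17, 19, 29, 37}.
v=7: a=7^3·(≡3), b=7^7·(≡6) mod 7; (3|7)=-1, (6|7)=-1; (−1)^{3·7·3}·(-1)^7·(-1)^3 = -1.
v=2: v_2(a)=4, v_2(b)=-4; units ≡ 3, 1 (mod 8); ε·ε+αω+βω = 1·0+4·0+-4·1 ≡ 0  ⇒  (a,b)_2 = +1.
v=3: a=3^-4·(≡1), b=3^-6·(≡2) mod 3; (1|3)=+1, (2|3)=-1; (−1)^{-4·-6·1}·(+1)^-6·(-1)^-4 = +1.
v=17: a=17^0·(≡15), b=17^2·(≡12) mod 17; (15|17)=+1, (12|17)=-1; (−1)^{0·2·8}·(+1)^2·(-1)^0 = +1.
v=37: a=37^1·(≡30), b=37^2·(≡7) mod 37; (30|37)=+1, (7|37)=+1; (−1)^{1·2·18}·(+1)^2·(+1)^1 = +1.
v=19: a=19^2·(≡7), b=19^4·(≡10) mod 19; (7|19)=+1, (10|19)=-1; (−1)^{2·4·9}·(+1)^4·(-1)^2 = +1.
v=∞: 37555 > 0 and -7 < 0  ⇒  (a,b)_∞ = +1.
v=5: a=5^1·(≡4), b=5^-6·(≡3) mod 5; (4|5)=+1, (3|5)=-1; (−1)^{1·-6·2}·(+1)^-6·(-1)^1 = -1.
v=11: a=11^-2·(≡4), b=11^0·(≡9) mod 11; (4|11)=+1, (9|11)=+1; (−1)^{-2·0·5}·(+1)^0·(+1)^-2 = +1.
v=29: a=29^1·(≡14), b=29^2·(≡25) mod 29; (14|29)=-1, (25|29)=+1; (−1)^{1·2·14}·(-1)^2·(+1)^1 = +1.
(37555, -7 / ℚ) ramifies at {5, 7}: a division algebra.

[5, 7]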